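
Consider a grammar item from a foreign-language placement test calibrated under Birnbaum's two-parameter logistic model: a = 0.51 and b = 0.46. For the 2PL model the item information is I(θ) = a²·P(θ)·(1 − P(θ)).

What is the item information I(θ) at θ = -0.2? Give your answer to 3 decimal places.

0.063

P = 1/(1+e^{0.3366}) = 0.4166
P(1−P) = 0.4166 × 0.5834 = 0.2431
I = a² × P(1−P) = 0.51² × 0.2431 = 0.06322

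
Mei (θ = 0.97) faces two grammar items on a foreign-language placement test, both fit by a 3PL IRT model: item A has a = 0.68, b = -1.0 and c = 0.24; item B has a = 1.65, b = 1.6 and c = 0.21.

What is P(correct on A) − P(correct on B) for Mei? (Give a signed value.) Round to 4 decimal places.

P(θ) = c + (1 − c) · 1 / (1 + exp(−a(θ − b)))
P_A = 0.8422
P_B = 0.4164
P_A − P_B = 0.4259

0.4259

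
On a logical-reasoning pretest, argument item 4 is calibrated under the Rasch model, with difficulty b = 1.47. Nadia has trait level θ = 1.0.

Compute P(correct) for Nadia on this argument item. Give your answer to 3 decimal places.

0.385

P(θ) = 1 / (1 + exp(−(θ − b)))
Exponent: (1.0 − 1.47) = -0.4700
1/(1 + e^{0.4700}) = 0.3846
P = 0.3846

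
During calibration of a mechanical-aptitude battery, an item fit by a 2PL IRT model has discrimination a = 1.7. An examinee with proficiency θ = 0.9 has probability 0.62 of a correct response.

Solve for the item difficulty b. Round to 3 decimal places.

P(θ) = 1 / (1 + exp(−a(θ − b)))
logit(0.62) = ln(0.62/0.38) = 0.4895
b = θ − logit/(a) = 0.9 − 0.4895/1.7000 = 0.6120

0.612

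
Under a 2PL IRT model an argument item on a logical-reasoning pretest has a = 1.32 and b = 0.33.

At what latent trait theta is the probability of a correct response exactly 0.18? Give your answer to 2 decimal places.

P(theta) = 1 / (1 + exp(−a(theta − b)))
logit = ln(0.1800/0.8200) = -1.5163
theta = b + logit/(a) = 0.33 + (-1.5163)/1.3200 = -0.8187

-0.82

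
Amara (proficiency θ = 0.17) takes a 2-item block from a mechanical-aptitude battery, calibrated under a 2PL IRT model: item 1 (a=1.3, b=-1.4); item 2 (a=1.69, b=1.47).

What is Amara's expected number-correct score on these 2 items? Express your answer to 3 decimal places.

P(θ) = 1 / (1 + exp(−a(θ − b)))
P_1 = 1/(1+e^{-2.0410}) = 0.8850
P_2 = 1/(1+e^{2.1970}) = 0.1000
E[score] = 0.8850 + 0.1000 = 0.9851

0.985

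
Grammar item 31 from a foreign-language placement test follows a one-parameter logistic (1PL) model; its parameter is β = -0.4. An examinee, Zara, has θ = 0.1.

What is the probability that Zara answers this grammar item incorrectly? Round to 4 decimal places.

0.3775

P(θ) = 1 / (1 + exp(−(θ − β)))
Exponent: (0.1 − (-0.4)) = 0.5000
1/(1 + e^{-0.5000}) = 0.6225
P = 0.6225
P(incorrect) = 1 − 0.6225 = 0.3775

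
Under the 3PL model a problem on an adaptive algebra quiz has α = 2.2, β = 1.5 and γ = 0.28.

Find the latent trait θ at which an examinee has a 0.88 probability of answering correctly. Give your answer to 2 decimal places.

P(θ) = γ + (1 − γ) · 1 / (1 + exp(−α(θ − β)))
Remove guessing floor: (0.88 − 0.28)/(1 − 0.28) = 0.8333
logit = ln(0.8333/0.1667) = 1.6094
θ = β + logit/(α) = 1.5 + 1.6094/2.2000 = 2.2316

2.23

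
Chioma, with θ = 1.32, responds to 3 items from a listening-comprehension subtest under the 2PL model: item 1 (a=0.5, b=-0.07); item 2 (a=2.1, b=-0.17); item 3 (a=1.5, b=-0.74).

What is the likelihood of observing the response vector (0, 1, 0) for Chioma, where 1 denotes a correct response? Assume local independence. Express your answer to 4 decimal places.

0.0139

P(θ) = 1 / (1 + exp(−a(θ − b)))
P_1 = 1/(1+e^{-0.6950}) = 0.6671
P_2 = 1/(1+e^{-3.1290}) = 0.9581
P_3 = 1/(1+e^{-3.0900}) = 0.9565
L = (1−P_1) × P_2 × (1−P_3) = 0.3329 × 0.9581 × 0.0435 = 0.01388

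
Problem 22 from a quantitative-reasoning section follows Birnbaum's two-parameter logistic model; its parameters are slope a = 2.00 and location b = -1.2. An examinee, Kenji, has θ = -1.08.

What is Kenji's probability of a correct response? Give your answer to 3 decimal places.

0.560

P(θ) = 1 / (1 + exp(−a(θ − b)))
Exponent: 2.00 × (-1.08 − (-1.2)) = 0.2400
1/(1 + e^{-0.2400}) = 0.5597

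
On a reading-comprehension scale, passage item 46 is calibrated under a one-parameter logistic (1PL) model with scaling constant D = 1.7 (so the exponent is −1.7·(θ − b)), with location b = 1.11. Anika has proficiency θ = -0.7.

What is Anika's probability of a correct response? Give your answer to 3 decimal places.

P(θ) = 1 / (1 + exp(−D·(θ − b)))
Exponent: 1.7 × (-0.7 − 1.11) = -3.0770
1/(1 + e^{3.0770}) = 0.0441
P = 0.0441

0.044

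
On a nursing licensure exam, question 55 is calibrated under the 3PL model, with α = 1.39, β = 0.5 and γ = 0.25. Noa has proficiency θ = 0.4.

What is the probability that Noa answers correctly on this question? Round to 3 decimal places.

0.599

P(θ) = γ + (1 − γ) · 1 / (1 + exp(−α(θ − β)))
Exponent: 1.39 × (0.4 − 0.5) = -0.1390
1/(1 + e^{0.1390}) = 0.4653
P = 0.25 + 0.75 × 0.4653 = 0.5990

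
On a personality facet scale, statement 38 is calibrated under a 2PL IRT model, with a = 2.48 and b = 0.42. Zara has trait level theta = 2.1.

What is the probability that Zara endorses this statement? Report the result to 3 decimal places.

P(theta) = 1 / (1 + exp(−a(theta − b)))
Exponent: 2.48 × (2.1 − 0.42) = 4.1664
1/(1 + e^{-4.1664}) = 0.9847

0.985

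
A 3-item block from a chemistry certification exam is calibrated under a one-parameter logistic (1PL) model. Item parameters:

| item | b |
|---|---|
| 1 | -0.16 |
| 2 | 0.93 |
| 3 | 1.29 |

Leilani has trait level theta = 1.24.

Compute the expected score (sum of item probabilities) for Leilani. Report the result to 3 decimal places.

1.867

P(theta) = 1 / (1 + exp(−(theta − b)))
P_1 = 1/(1+e^{-1.4000}) = 0.8022
P_2 = 1/(1+e^{-0.3100}) = 0.5769
P_3 = 1/(1+e^{0.0500}) = 0.4875
E[score] = 0.8022 + 0.5769 + 0.4875 = 1.8666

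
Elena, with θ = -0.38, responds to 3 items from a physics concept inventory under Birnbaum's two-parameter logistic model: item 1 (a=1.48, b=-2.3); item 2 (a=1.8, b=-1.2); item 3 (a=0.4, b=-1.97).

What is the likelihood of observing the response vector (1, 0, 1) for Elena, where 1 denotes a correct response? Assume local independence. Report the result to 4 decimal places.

0.1149

P(θ) = 1 / (1 + exp(−a(θ − b)))
P_1 = 1/(1+e^{-2.8416}) = 0.9449
P_2 = 1/(1+e^{-1.4760}) = 0.8140
P_3 = 1/(1+e^{-0.6360}) = 0.6538
L = P_1 × (1−P_2) × P_3 = 0.9449 × 0.1860 × 0.6538 = 0.11493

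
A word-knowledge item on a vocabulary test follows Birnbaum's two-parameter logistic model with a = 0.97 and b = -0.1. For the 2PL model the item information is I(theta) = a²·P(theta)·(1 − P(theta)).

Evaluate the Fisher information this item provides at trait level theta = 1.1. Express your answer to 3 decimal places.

0.171

P = 1/(1+e^{-1.1640}) = 0.7621
P(1−P) = 0.7621 × 0.2379 = 0.1813
I = a² × P(1−P) = 0.97² × 0.1813 = 0.17061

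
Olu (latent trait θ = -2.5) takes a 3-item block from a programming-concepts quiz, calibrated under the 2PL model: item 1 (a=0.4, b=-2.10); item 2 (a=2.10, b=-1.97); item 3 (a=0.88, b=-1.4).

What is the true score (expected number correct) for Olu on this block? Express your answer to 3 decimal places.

P(θ) = 1 / (1 + exp(−a(θ − b)))
P_1 = 1/(1+e^{0.1600}) = 0.4601
P_2 = 1/(1+e^{1.1130}) = 0.2473
P_3 = 1/(1+e^{0.9680}) = 0.2753
E[score] = 0.4601 + 0.2473 + 0.2753 = 0.9827

0.983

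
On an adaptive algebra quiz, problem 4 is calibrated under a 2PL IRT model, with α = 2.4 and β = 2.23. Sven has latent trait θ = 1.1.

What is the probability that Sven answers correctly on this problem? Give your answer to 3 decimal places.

P(θ) = 1 / (1 + exp(−α(θ − β)))
Exponent: 2.4 × (1.1 − 2.23) = -2.7120
1/(1 + e^{2.7120}) = 0.0623

0.062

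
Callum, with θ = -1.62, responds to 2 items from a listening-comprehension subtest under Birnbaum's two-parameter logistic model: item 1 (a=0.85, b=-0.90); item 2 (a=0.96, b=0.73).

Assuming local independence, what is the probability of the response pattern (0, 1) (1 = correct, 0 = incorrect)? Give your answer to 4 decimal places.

0.0615

P(θ) = 1 / (1 + exp(−a(θ − b)))
P_1 = 1/(1+e^{0.6120}) = 0.3516
P_2 = 1/(1+e^{2.2560}) = 0.0948
L = (1−P_1) × P_2 = 0.6484 × 0.0948 = 0.06149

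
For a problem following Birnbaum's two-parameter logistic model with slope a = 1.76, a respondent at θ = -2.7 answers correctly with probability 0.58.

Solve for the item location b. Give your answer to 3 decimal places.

P(θ) = 1 / (1 + exp(−a(θ − b)))
logit(0.58) = ln(0.58/0.42) = 0.3228
b = θ − logit/(a) = -2.7 − 0.3228/1.7600 = -2.8834

-2.883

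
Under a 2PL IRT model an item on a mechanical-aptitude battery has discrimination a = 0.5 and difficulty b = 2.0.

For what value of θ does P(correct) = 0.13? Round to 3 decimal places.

-1.802

P(θ) = 1 / (1 + exp(−a(θ − b)))
logit = ln(0.1300/0.8700) = -1.9010
θ = b + logit/(a) = 2.0 + (-1.9010)/0.5000 = -1.8019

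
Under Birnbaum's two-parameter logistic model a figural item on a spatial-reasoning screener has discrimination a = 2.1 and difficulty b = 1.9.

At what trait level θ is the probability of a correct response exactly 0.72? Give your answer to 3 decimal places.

2.350

P(θ) = 1 / (1 + exp(−a(θ − b)))
logit = ln(0.7200/0.2800) = 0.9445
θ = b + logit/(a) = 1.9 + 0.9445/2.1000 = 2.3497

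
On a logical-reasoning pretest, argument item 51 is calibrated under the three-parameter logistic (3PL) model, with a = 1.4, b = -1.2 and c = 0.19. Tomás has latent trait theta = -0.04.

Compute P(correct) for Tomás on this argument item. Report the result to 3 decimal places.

0.867

P(theta) = c + (1 − c) · 1 / (1 + exp(−a(theta − b)))
Exponent: 1.4 × (-0.04 − (-1.2)) = 1.6240
1/(1 + e^{-1.6240}) = 0.8353
P = 0.19 + 0.81 × 0.8353 = 0.8666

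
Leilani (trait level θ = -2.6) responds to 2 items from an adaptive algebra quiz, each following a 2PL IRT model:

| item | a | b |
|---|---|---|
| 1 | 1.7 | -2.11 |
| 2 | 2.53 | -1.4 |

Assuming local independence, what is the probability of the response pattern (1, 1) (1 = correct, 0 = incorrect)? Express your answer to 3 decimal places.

0.014

P(θ) = 1 / (1 + exp(−a(θ − b)))
P_1 = 1/(1+e^{0.8330}) = 0.3030
P_2 = 1/(1+e^{3.0360}) = 0.0458
L = P_1 × P_2 = 0.3030 × 0.0458 = 0.01389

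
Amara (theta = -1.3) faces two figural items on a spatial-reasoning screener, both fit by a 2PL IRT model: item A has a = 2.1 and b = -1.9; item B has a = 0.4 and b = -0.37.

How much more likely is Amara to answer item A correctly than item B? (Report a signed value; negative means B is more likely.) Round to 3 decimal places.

0.371

P(theta) = 1 / (1 + exp(−a(theta − b)))
P_A = 0.7790
P_B = 0.4081
P_A − P_B = 0.3710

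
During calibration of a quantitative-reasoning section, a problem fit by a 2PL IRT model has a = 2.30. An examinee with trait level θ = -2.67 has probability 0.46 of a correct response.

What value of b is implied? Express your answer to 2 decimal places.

-2.60

P(θ) = 1 / (1 + exp(−a(θ − b)))
logit(0.46) = ln(0.46/0.54) = -0.1603
b = θ − logit/(a) = -2.67 − (-0.1603)/2.3000 = -2.6003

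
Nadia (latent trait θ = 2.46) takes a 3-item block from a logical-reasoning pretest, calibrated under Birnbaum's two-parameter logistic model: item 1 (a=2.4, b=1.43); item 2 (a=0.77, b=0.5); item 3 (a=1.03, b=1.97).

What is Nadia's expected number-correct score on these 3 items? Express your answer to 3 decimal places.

2.365

P(θ) = 1 / (1 + exp(−a(θ − b)))
P_1 = 1/(1+e^{-2.4720}) = 0.9222
P_2 = 1/(1+e^{-1.5092}) = 0.8189
P_3 = 1/(1+e^{-0.5047}) = 0.6236
E[score] = 0.9222 + 0.8189 + 0.6236 = 2.3647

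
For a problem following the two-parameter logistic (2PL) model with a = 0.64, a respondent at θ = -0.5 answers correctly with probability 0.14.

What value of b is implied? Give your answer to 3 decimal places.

P(θ) = 1 / (1 + exp(−a(θ − b)))
logit(0.14) = ln(0.14/0.86) = -1.8153
b = θ − logit/(a) = -0.5 − (-1.8153)/0.6400 = 2.3364

2.336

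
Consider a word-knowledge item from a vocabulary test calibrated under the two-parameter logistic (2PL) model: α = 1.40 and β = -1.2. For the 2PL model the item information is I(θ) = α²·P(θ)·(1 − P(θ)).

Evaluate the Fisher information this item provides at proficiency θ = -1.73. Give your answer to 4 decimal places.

0.4283

P = 1/(1+e^{0.7420}) = 0.3226
P(1−P) = 0.3226 × 0.6774 = 0.2185
I = α² × P(1−P) = 1.40² × 0.2185 = 0.42829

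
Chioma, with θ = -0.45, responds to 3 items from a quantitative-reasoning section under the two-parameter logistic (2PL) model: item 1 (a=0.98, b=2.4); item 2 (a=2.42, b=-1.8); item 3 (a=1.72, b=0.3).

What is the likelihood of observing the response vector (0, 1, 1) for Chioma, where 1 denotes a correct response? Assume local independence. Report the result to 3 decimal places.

P(θ) = 1 / (1 + exp(−a(θ − b)))
P_1 = 1/(1+e^{2.7930}) = 0.0577
P_2 = 1/(1+e^{-3.2670}) = 0.9633
P_3 = 1/(1+e^{1.2900}) = 0.2159
L = (1−P_1) × P_2 × P_3 = 0.9423 × 0.9633 × 0.2159 = 0.19593

0.196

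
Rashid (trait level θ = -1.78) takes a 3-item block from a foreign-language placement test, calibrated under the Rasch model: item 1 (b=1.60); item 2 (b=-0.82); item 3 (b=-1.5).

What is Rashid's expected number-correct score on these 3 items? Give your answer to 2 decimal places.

0.74

P(θ) = 1 / (1 + exp(−(θ − b)))
P_1 = 1/(1+e^{3.3800}) = 0.0329
P_2 = 1/(1+e^{0.9600}) = 0.2769
P_3 = 1/(1+e^{0.2800}) = 0.4305
E[score] = 0.0329 + 0.2769 + 0.4305 = 0.7403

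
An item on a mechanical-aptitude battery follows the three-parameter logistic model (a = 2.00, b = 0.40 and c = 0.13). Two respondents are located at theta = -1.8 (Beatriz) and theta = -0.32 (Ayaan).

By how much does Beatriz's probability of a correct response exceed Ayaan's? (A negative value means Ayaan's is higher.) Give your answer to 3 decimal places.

P(theta) = c + (1 − c) · 1 / (1 + exp(−a(theta − b)))
P(Beatriz) = 0.1406  [exponent -4.4000]
P(Ayaan) = 0.2966  [exponent -1.4400]
Difference = 0.1406 − 0.2966 = -0.1561

-0.156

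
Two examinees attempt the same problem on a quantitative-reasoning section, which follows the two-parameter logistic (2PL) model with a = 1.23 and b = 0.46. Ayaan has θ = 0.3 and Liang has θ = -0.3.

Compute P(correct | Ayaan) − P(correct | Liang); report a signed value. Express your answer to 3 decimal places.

0.169

P(θ) = 1 / (1 + exp(−a(θ − b)))
P(Ayaan) = 0.4510  [exponent -0.1968]
P(Liang) = 0.2820  [exponent -0.9348]
Difference = 0.4510 − 0.2820 = 0.1690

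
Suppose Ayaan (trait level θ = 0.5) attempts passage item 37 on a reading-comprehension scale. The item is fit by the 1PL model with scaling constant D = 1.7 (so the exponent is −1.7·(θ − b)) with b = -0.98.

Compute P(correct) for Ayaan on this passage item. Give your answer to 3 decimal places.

0.925

P(θ) = 1 / (1 + exp(−D·(θ − b)))
Exponent: 1.7 × (0.5 − (-0.98)) = 2.5160
1/(1 + e^{-2.5160}) = 0.9253
P = 0.9253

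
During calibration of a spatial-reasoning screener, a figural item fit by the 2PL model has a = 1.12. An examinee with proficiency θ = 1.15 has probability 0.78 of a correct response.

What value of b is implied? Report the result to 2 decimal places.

P(θ) = 1 / (1 + exp(−a(θ − b)))
logit(0.78) = ln(0.78/0.22) = 1.2657
b = θ − logit/(a) = 1.15 − 1.2657/1.1200 = 0.0199

0.02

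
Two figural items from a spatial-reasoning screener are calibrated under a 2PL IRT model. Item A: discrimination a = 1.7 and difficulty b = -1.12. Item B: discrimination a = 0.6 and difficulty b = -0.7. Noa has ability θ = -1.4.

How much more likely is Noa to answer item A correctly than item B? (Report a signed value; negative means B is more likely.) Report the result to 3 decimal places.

-0.013

P(θ) = 1 / (1 + exp(−a(θ − b)))
P_A = 0.3832
P_B = 0.3965
P_A − P_B = -0.0133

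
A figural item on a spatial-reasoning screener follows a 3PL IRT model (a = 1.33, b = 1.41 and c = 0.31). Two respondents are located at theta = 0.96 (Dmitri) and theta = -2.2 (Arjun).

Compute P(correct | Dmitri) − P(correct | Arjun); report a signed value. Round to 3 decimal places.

0.239

P(theta) = c + (1 − c) · 1 / (1 + exp(−a(theta − b)))
P(Dmitri) = 0.5547  [exponent -0.5985]
P(Arjun) = 0.3156  [exponent -4.8013]
Difference = 0.5547 − 0.3156 = 0.2391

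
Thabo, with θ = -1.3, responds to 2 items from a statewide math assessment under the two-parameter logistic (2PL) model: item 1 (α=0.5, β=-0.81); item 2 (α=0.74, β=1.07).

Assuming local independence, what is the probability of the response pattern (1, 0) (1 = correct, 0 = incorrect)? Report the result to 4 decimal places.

P(θ) = 1 / (1 + exp(−α(θ − β)))
P_1 = 1/(1+e^{0.2450}) = 0.4391
P_2 = 1/(1+e^{1.7538}) = 0.1476
L = P_1 × (1−P_2) = 0.4391 × 0.8524 = 0.37426

0.3743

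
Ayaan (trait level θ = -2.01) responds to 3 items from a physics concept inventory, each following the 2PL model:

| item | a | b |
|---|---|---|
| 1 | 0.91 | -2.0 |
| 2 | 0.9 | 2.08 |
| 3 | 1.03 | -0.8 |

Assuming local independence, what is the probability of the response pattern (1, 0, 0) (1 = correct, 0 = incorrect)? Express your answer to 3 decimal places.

0.377

P(θ) = 1 / (1 + exp(−a(θ − b)))
P_1 = 1/(1+e^{0.0091}) = 0.4977
P_2 = 1/(1+e^{3.6810}) = 0.0246
P_3 = 1/(1+e^{1.2463}) = 0.2233
L = P_1 × (1−P_2) × (1−P_3) = 0.4977 × 0.9754 × 0.7767 = 0.37706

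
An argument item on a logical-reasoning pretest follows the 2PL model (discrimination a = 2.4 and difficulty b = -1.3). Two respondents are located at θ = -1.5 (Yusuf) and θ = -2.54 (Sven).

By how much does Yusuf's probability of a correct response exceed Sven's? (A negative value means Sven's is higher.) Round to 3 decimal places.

0.334

P(θ) = 1 / (1 + exp(−a(θ − b)))
P(Yusuf) = 0.3823  [exponent -0.4800]
P(Sven) = 0.0485  [exponent -2.9760]
Difference = 0.3823 − 0.0485 = 0.3337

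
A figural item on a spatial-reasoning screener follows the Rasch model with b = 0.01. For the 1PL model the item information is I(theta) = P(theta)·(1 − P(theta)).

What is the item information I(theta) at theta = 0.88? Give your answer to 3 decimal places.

P = 1/(1+e^{-0.8700}) = 0.7047
P(1−P) = 0.7047 × 0.2953 = 0.2081
I = P(1−P) = 0.20808

0.208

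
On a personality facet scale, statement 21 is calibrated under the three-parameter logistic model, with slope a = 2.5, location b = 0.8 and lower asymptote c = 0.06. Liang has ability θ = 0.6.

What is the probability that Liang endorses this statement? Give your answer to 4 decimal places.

P(θ) = c + (1 − c) · 1 / (1 + exp(−a(θ − b)))
Exponent: 2.5 × (0.6 − 0.8) = -0.5000
1/(1 + e^{0.5000}) = 0.3775
P = 0.06 + 0.94 × 0.3775 = 0.4149

0.4149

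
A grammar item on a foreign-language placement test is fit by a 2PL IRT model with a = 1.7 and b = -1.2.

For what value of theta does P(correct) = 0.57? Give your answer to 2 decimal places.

-1.03

P(theta) = 1 / (1 + exp(−a(theta − b)))
logit = ln(0.5700/0.4300) = 0.2819
theta = b + logit/(a) = -1.2 + 0.2819/1.7000 = -1.0342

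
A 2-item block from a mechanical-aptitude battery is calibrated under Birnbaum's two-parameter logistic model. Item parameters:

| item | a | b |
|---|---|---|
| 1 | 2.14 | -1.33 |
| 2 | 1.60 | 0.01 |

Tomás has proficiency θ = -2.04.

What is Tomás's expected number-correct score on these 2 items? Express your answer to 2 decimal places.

0.22

P(θ) = 1 / (1 + exp(−a(θ − b)))
P_1 = 1/(1+e^{1.5194}) = 0.1795
P_2 = 1/(1+e^{3.2800}) = 0.0363
E[score] = 0.1795 + 0.0363 = 0.2158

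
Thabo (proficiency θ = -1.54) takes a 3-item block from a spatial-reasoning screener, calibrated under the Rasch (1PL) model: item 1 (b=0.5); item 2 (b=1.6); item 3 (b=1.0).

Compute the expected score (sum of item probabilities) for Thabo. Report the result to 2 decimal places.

0.23

P(θ) = 1 / (1 + exp(−(θ − b)))
P_1 = 1/(1+e^{2.0400}) = 0.1151
P_2 = 1/(1+e^{3.1400}) = 0.0415
P_3 = 1/(1+e^{2.5400}) = 0.0731
E[score] = 0.1151 + 0.0415 + 0.0731 = 0.2297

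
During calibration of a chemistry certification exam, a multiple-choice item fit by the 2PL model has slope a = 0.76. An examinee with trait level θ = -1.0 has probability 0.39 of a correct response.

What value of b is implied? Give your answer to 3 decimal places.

-0.411

P(θ) = 1 / (1 + exp(−a(θ − b)))
logit(0.39) = ln(0.39/0.61) = -0.4473
b = θ − logit/(a) = -1.0 − (-0.4473)/0.7600 = -0.4114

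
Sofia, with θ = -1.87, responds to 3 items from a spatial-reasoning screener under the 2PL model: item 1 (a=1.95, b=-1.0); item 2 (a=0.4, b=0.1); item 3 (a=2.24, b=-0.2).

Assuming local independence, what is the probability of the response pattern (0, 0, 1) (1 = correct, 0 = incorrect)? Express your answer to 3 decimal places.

P(θ) = 1 / (1 + exp(−a(θ − b)))
P_1 = 1/(1+e^{1.6965}) = 0.1549
P_2 = 1/(1+e^{0.7880}) = 0.3126
P_3 = 1/(1+e^{3.7408}) = 0.0232
L = (1−P_1) × (1−P_2) × P_3 = 0.8451 × 0.6874 × 0.0232 = 0.01347

0.013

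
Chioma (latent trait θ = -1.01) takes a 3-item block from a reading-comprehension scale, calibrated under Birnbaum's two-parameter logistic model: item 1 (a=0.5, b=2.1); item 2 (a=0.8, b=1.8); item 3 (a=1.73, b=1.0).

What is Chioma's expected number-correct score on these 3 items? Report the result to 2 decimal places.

P(θ) = 1 / (1 + exp(−a(θ − b)))
P_1 = 1/(1+e^{1.5550}) = 0.1744
P_2 = 1/(1+e^{2.2480}) = 0.0955
P_3 = 1/(1+e^{3.4773}) = 0.0300
E[score] = 0.1744 + 0.0955 + 0.0300 = 0.2999

0.30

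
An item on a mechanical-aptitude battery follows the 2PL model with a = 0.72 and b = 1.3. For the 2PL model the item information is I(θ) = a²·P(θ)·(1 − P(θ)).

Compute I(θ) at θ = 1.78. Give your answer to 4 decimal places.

0.1258

P = 1/(1+e^{-0.3456}) = 0.5856
P(1−P) = 0.5856 × 0.4144 = 0.2427
I = a² × P(1−P) = 0.72² × 0.2427 = 0.12581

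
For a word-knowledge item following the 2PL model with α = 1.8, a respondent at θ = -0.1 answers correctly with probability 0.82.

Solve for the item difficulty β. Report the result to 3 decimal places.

P(θ) = 1 / (1 + exp(−α(θ − β)))
logit(0.82) = ln(0.82/0.18) = 1.5163
β = θ − logit/(α) = -0.1 − 1.5163/1.8000 = -0.9424

-0.942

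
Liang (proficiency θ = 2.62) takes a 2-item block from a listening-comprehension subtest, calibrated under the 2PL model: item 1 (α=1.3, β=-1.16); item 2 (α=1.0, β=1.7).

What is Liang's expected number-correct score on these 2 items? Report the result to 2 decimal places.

P(θ) = 1 / (1 + exp(−α(θ − β)))
P_1 = 1/(1+e^{-4.9140}) = 0.9927
P_2 = 1/(1+e^{-0.9200}) = 0.7150
E[score] = 0.9927 + 0.7150 = 1.7078

1.71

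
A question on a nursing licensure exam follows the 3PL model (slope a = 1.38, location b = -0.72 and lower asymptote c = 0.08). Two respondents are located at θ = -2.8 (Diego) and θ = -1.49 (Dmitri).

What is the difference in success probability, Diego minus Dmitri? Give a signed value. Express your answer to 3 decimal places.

-0.187

P(θ) = c + (1 − c) · 1 / (1 + exp(−a(θ − b)))
P(Diego) = 0.1293  [exponent -2.8704]
P(Dmitri) = 0.3163  [exponent -1.0626]
Difference = 0.1293 − 0.3163 = -0.1869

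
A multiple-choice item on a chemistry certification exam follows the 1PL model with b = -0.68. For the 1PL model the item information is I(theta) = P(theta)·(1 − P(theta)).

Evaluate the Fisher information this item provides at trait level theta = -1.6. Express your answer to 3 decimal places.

0.204

P = 1/(1+e^{0.9200}) = 0.2850
P(1−P) = 0.2850 × 0.7150 = 0.2038
I = P(1−P) = 0.20376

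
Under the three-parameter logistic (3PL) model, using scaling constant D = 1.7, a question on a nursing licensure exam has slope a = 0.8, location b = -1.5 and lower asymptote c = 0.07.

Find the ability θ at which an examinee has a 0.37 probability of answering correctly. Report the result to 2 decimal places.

P(θ) = c + (1 − c) · 1 / (1 + exp(−D·a(θ − b)))
Remove guessing floor: (0.37 − 0.07)/(1 − 0.07) = 0.3226
logit = ln(0.3226/0.6774) = -0.7419
θ = b + logit/(1.7·a) = -1.5 + (-0.7419)/1.3600 = -2.0455

-2.05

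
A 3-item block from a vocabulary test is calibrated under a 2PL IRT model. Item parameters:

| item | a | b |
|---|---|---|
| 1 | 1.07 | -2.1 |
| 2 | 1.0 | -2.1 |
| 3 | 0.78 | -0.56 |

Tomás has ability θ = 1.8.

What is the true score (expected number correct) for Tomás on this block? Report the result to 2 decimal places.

2.83

P(θ) = 1 / (1 + exp(−a(θ − b)))
P_1 = 1/(1+e^{-4.1730}) = 0.9848
P_2 = 1/(1+e^{-3.9000}) = 0.9802
P_3 = 1/(1+e^{-1.8408}) = 0.8630
E[score] = 0.9848 + 0.9802 + 0.8630 = 2.8280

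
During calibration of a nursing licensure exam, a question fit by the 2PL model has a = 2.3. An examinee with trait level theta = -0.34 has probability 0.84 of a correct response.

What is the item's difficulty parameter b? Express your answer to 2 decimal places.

-1.06

P(theta) = 1 / (1 + exp(−a(theta − b)))
logit(0.84) = ln(0.84/0.16) = 1.6582
b = theta − logit/(a) = -0.34 − 1.6582/2.3000 = -1.0610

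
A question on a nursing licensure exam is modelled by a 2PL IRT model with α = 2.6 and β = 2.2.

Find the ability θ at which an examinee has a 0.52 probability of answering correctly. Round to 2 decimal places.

2.23

P(θ) = 1 / (1 + exp(−α(θ − β)))
logit = ln(0.5200/0.4800) = 0.0800
θ = β + logit/(α) = 2.2 + 0.0800/2.6000 = 2.2308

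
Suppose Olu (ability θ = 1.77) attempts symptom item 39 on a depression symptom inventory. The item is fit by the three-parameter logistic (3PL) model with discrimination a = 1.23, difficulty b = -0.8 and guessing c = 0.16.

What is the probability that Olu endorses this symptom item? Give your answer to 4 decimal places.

P(θ) = c + (1 − c) · 1 / (1 + exp(−a(θ − b)))
Exponent: 1.23 × (1.77 − (-0.8)) = 3.1611
1/(1 + e^{-3.1611}) = 0.9593
P = 0.16 + 0.84 × 0.9593 = 0.9658

0.9658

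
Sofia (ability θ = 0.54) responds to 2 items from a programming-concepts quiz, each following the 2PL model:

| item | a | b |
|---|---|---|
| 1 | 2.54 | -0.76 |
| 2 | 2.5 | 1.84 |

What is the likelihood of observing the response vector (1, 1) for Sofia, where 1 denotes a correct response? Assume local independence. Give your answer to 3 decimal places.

P(θ) = 1 / (1 + exp(−a(θ − b)))
P_1 = 1/(1+e^{-3.3020}) = 0.9645
P_2 = 1/(1+e^{3.2500}) = 0.0373
L = P_1 × P_2 = 0.9645 × 0.0373 = 0.03600

0.036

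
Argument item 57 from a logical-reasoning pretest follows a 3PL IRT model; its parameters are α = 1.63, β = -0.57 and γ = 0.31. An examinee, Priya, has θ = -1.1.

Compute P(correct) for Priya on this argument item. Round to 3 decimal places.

P(θ) = γ + (1 − γ) · 1 / (1 + exp(−α(θ − β)))
Exponent: 1.63 × (-1.1 − (-0.57)) = -0.8639
1/(1 + e^{0.8639}) = 0.2965
P = 0.31 + 0.69 × 0.2965 = 0.5146

0.515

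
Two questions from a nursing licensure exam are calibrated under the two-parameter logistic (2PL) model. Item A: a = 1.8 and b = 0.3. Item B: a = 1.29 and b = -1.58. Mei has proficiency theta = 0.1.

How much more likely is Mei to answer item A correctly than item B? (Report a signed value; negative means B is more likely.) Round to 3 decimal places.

-0.486

P(theta) = 1 / (1 + exp(−a(theta − b)))
P_A = 0.4110
P_B = 0.8973
P_A − P_B = -0.4863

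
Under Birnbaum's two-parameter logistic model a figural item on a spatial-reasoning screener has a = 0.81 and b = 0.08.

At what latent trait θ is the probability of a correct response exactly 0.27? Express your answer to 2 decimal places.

P(θ) = 1 / (1 + exp(−a(θ − b)))
logit = ln(0.2700/0.7300) = -0.9946
θ = b + logit/(a) = 0.08 + (-0.9946)/0.8100 = -1.1479

-1.15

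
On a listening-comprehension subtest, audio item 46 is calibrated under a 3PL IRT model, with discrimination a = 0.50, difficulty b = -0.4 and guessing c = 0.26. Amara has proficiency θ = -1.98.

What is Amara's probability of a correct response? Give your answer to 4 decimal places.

P(θ) = c + (1 − c) · 1 / (1 + exp(−a(θ − b)))
Exponent: 0.50 × (-1.98 − (-0.4)) = -0.7900
1/(1 + e^{0.7900}) = 0.3122
P = 0.26 + 0.74 × 0.3122 = 0.4910

0.4910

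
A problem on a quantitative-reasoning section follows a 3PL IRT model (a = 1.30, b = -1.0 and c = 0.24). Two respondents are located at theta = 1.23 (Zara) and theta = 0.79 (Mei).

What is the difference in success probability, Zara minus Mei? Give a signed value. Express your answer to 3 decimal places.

P(theta) = c + (1 − c) · 1 / (1 + exp(−a(theta − b)))
P(Zara) = 0.9603  [exponent 2.8990]
P(Mei) = 0.9324  [exponent 2.3270]
Difference = 0.9603 − 0.9324 = 0.0279

0.028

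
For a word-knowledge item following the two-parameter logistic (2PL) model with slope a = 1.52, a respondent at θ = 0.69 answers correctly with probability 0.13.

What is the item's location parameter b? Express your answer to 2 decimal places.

1.94

P(θ) = 1 / (1 + exp(−a(θ − b)))
logit(0.13) = ln(0.13/0.87) = -1.9010
b = θ − logit/(a) = 0.69 − (-1.9010)/1.5200 = 1.9406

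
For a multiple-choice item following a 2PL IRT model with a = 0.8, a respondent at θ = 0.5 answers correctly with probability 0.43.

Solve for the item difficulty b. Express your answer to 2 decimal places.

0.85

P(θ) = 1 / (1 + exp(−a(θ − b)))
logit(0.43) = ln(0.43/0.57) = -0.2819
b = θ − logit/(a) = 0.5 − (-0.2819)/0.8000 = 0.8523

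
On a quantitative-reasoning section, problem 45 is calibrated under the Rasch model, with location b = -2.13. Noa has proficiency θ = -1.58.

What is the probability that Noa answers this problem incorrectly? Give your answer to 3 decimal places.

P(θ) = 1 / (1 + exp(−(θ − b)))
Exponent: (-1.58 − (-2.13)) = 0.5500
1/(1 + e^{-0.5500}) = 0.6341
P = 0.6341
P(incorrect) = 1 − 0.6341 = 0.3659

0.366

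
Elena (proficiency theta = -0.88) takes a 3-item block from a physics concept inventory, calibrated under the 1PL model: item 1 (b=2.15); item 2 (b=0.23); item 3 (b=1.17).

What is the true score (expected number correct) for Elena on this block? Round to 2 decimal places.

P(theta) = 1 / (1 + exp(−(theta − b)))
P_1 = 1/(1+e^{3.0300}) = 0.0461
P_2 = 1/(1+e^{1.1100}) = 0.2479
P_3 = 1/(1+e^{2.0500}) = 0.1141
E[score] = 0.0461 + 0.2479 + 0.1141 = 0.4080

0.41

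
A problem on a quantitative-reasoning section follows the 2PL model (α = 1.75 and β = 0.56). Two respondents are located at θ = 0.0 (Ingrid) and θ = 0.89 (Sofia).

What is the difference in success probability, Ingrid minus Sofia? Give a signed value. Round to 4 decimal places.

-0.3676

P(θ) = 1 / (1 + exp(−α(θ − β)))
P(Ingrid) = 0.2729  [exponent -0.9800]
P(Sofia) = 0.6405  [exponent 0.5775]
Difference = 0.2729 − 0.6405 = -0.3676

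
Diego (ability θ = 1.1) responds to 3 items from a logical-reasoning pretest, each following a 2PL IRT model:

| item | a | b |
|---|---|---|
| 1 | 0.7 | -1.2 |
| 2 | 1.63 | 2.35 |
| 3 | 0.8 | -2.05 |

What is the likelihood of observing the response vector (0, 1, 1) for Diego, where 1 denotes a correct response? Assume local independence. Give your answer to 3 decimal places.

P(θ) = 1 / (1 + exp(−a(θ − b)))
P_1 = 1/(1+e^{-1.6100}) = 0.8334
P_2 = 1/(1+e^{2.0375}) = 0.1153
P_3 = 1/(1+e^{-2.5200}) = 0.9255
L = (1−P_1) × P_2 × P_3 = 0.1666 × 0.1153 × 0.9255 = 0.01778

0.018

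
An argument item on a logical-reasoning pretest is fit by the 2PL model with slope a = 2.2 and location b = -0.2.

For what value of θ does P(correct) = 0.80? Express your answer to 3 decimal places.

P(θ) = 1 / (1 + exp(−a(θ − b)))
logit = ln(0.8000/0.2000) = 1.3863
θ = b + logit/(a) = -0.2 + 1.3863/2.2000 = 0.4301

0.430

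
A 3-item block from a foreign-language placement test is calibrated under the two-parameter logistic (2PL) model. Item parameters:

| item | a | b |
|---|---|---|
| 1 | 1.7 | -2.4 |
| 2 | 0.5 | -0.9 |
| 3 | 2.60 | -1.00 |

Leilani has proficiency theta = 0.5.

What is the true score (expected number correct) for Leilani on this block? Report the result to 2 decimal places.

2.64

P(theta) = 1 / (1 + exp(−a(theta − b)))
P_1 = 1/(1+e^{-4.9300}) = 0.9928
P_2 = 1/(1+e^{-0.7000}) = 0.6682
P_3 = 1/(1+e^{-3.9000}) = 0.9802
E[score] = 0.9928 + 0.6682 + 0.9802 = 2.6412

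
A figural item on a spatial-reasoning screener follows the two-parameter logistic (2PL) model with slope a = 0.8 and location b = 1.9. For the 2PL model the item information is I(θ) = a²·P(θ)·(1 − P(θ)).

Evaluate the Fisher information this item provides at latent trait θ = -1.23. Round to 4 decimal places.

0.0447

P = 1/(1+e^{2.5040}) = 0.0756
P(1−P) = 0.0756 × 0.9244 = 0.0699
I = a² × P(1−P) = 0.8² × 0.0699 = 0.04471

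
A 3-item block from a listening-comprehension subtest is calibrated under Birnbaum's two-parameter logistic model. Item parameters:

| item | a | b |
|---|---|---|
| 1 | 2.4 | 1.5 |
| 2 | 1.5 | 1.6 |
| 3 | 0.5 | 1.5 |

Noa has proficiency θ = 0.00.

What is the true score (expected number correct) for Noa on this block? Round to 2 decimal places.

0.43

P(θ) = 1 / (1 + exp(−a(θ − b)))
P_1 = 1/(1+e^{3.6000}) = 0.0266
P_2 = 1/(1+e^{2.4000}) = 0.0832
P_3 = 1/(1+e^{0.7500}) = 0.3208
E[score] = 0.0266 + 0.0832 + 0.3208 = 0.4306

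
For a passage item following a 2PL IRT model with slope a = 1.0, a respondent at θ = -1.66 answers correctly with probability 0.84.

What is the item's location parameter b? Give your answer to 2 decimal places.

-3.32

P(θ) = 1 / (1 + exp(−a(θ − b)))
logit(0.84) = ln(0.84/0.16) = 1.6582
b = θ − logit/(a) = -1.66 − 1.6582/1.0000 = -3.3182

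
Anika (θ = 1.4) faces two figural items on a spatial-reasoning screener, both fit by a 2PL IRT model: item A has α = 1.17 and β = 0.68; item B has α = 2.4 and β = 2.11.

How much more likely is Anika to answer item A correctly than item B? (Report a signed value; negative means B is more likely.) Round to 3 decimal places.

P(θ) = 1 / (1 + exp(−α(θ − β)))
P_A = 0.6990
P_B = 0.1539
P_A − P_B = 0.5450

0.545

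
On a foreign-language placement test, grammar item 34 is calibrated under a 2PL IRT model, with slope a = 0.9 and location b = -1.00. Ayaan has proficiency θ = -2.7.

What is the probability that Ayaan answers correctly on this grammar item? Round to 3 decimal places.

P(θ) = 1 / (1 + exp(−a(θ − b)))
Exponent: 0.9 × (-2.7 − (-1.00)) = -1.5300
1/(1 + e^{1.5300}) = 0.1780

0.178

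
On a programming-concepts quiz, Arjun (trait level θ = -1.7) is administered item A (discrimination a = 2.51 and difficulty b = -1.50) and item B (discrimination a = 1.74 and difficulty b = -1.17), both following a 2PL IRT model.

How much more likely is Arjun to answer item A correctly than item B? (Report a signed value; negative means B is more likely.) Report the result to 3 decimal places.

0.093

P(θ) = 1 / (1 + exp(−a(θ − b)))
P_A = 0.3771
P_B = 0.2845
P_A − P_B = 0.0926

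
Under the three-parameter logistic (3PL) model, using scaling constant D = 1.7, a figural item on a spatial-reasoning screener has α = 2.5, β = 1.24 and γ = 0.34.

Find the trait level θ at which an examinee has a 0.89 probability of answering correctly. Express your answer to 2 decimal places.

P(θ) = γ + (1 − γ) · 1 / (1 + exp(−D·α(θ − β)))
Remove guessing floor: (0.89 − 0.34)/(1 − 0.34) = 0.8333
logit = ln(0.8333/0.1667) = 1.6094
θ = β + logit/(1.7·α) = 1.24 + 1.6094/4.2500 = 1.6187

1.62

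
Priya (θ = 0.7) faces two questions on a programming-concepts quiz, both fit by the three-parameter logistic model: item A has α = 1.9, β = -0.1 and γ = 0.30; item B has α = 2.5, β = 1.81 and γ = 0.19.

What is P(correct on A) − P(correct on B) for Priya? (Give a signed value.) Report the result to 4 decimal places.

0.6368

P(θ) = γ + (1 − γ) · 1 / (1 + exp(−α(θ − β)))
P_A = 0.8744
P_B = 0.2375
P_A − P_B = 0.6368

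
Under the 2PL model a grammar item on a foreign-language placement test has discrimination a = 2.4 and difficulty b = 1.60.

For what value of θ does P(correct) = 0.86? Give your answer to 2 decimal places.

P(θ) = 1 / (1 + exp(−a(θ − b)))
logit = ln(0.8600/0.1400) = 1.8153
θ = b + logit/(a) = 1.60 + 1.8153/2.4000 = 2.3564

2.36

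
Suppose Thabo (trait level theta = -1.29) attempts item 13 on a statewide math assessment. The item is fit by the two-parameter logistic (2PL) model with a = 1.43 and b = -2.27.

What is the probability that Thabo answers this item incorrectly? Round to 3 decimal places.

P(theta) = 1 / (1 + exp(−a(theta − b)))
Exponent: 1.43 × (-1.29 − (-2.27)) = 1.4014
1/(1 + e^{-1.4014}) = 0.8024
P(incorrect) = 1 − 0.8024 = 0.1976

0.198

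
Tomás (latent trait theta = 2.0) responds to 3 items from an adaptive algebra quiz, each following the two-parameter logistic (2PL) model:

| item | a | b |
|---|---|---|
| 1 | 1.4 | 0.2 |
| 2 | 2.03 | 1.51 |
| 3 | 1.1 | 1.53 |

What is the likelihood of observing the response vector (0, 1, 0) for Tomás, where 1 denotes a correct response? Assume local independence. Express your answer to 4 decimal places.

P(theta) = 1 / (1 + exp(−a(theta − b)))
P_1 = 1/(1+e^{-2.5200}) = 0.9255
P_2 = 1/(1+e^{-0.9947}) = 0.7300
P_3 = 1/(1+e^{-0.5170}) = 0.6264
L = (1−P_1) × P_2 × (1−P_3) = 0.0745 × 0.7300 × 0.3736 = 0.02031

0.0203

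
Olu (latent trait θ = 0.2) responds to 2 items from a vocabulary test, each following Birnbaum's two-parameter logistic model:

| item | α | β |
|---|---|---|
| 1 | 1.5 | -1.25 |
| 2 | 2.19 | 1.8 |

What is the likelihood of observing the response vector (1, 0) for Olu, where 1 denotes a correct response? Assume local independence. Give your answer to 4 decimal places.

0.8718

P(θ) = 1 / (1 + exp(−α(θ − β)))
P_1 = 1/(1+e^{-2.1750}) = 0.8980
P_2 = 1/(1+e^{3.5040}) = 0.0292
L = P_1 × (1−P_2) = 0.8980 × 0.9708 = 0.87176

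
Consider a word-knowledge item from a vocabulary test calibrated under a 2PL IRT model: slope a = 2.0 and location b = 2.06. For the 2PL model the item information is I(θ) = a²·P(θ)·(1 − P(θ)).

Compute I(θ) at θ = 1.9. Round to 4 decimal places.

P = 1/(1+e^{0.3200}) = 0.4207
P(1−P) = 0.4207 × 0.5793 = 0.2437
I = a² × P(1−P) = 2.0² × 0.2437 = 0.97483

0.9748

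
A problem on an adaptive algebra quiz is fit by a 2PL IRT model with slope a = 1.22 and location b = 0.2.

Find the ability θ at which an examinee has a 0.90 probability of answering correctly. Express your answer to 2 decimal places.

P(θ) = 1 / (1 + exp(−a(θ − b)))
logit = ln(0.9000/0.1000) = 2.1972
θ = b + logit/(a) = 0.2 + 2.1972/1.2200 = 2.0010

2.00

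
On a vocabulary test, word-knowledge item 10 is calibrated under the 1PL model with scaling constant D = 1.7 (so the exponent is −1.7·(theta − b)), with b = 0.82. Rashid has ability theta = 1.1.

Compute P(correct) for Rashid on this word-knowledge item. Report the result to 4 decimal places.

P(theta) = 1 / (1 + exp(−D·(theta − b)))
Exponent: 1.7 × (1.1 − 0.82) = 0.4760
1/(1 + e^{-0.4760}) = 0.6168
P = 0.6168

0.6168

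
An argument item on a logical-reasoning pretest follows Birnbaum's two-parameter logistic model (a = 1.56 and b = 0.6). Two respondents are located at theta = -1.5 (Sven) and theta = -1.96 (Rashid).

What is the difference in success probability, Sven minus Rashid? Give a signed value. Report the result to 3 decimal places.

0.018

P(theta) = 1 / (1 + exp(−a(theta − b)))
P(Sven) = 0.0364  [exponent -3.2760]
P(Rashid) = 0.0181  [exponent -3.9936]
Difference = 0.0364 − 0.0181 = 0.0183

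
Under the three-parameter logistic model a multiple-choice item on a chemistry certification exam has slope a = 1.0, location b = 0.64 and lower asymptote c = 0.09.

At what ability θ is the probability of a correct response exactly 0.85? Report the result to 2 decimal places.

P(θ) = c + (1 − c) · 1 / (1 + exp(−a(θ − b)))
Remove guessing floor: (0.85 − 0.09)/(1 − 0.09) = 0.8352
logit = ln(0.8352/0.1648) = 1.6227
θ = b + logit/(a) = 0.64 + 1.6227/1.0000 = 2.2627

2.26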